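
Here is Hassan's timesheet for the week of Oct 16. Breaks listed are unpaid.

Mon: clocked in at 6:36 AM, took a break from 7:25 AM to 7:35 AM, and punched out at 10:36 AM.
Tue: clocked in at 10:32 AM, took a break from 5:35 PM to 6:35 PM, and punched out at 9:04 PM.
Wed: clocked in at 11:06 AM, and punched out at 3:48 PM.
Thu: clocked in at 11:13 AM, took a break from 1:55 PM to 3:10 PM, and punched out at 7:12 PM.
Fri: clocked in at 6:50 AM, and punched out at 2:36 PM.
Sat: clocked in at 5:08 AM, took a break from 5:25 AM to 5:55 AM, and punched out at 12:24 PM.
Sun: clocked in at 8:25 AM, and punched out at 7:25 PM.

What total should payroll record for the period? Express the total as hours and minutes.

Mon: 6:36 AM–10:36 AM = 4 h 0 min; less 10 min break → 3 h 50 min
Tue: 10:32 AM–9:04 PM = 10 h 32 min; less 60 min break → 9 h 32 min
Wed: 11:06 AM–3:48 PM = 4 h 42 min
Thu: 11:13 AM–7:12 PM = 7 h 59 min; less 75 min break → 6 h 44 min
Fri: 6:50 AM–2:36 PM = 7 h 46 min
Sat: 5:08 AM–12:24 PM = 7 h 16 min; less 30 min break → 6 h 46 min
Sun: 8:25 AM–7:25 PM = 11 h 0 min
Total: 3 h 50 min + 9 h 32 min + 4 h 42 min + 6 h 44 min + 7 h 46 min + 6 h 46 min + 11 h 0 min = 50 h 20 min.

50 h 20 min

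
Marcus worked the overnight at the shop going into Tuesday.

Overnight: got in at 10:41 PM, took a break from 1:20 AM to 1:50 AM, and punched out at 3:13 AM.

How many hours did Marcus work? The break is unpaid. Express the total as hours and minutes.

Overnight: 10:41 PM → midnight = 1 h 19 min; midnight → 3:13 AM = 3 h 13 min; span 4 h 32 min; less 30 min break → 4 h 2 min

4 h 2 min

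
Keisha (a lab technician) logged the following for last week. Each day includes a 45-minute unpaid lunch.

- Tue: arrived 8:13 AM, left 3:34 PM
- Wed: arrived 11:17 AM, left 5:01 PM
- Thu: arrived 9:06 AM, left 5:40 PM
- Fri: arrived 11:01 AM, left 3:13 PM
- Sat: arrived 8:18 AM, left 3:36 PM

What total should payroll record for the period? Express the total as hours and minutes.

Tue: 8:13 AM–3:34 PM = 7 h 21 min; less 45 min break → 6 h 36 min
Wed: 11:17 AM–5:01 PM = 5 h 44 min; less 45 min break → 4 h 59 min
Thu: 9:06 AM–5:40 PM = 8 h 34 min; less 45 min break → 7 h 49 min
Fri: 11:01 AM–3:13 PM = 4 h 12 min; less 45 min break → 3 h 27 min
Sat: 8:18 AM–3:36 PM = 7 h 18 min; less 45 min break → 6 h 33 min
Total: 6 h 36 min + 4 h 59 min + 7 h 49 min + 3 h 27 min + 6 h 33 min = 29 h 24 min.

29 h 24 min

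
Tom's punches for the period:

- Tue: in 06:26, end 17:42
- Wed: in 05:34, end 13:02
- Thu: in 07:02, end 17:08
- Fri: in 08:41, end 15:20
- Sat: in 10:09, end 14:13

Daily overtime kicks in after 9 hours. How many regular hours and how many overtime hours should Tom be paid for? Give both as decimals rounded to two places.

Tue: 06:26–17:42 = 11 h 16 min
Wed: 05:34–13:02 = 7 h 28 min
Thu: 07:02–17:08 = 10 h 6 min
Fri: 08:41–15:20 = 6 h 39 min
Sat: 10:09–14:13 = 4 h 4 min
Tue reg 9 h 0 min / OT 2 h 16 min; Wed reg 7 h 28 min / OT 0 h 0 min; Thu reg 9 h 0 min / OT 1 h 6 min; Fri reg 6 h 39 min / OT 0 h 0 min; Sat reg 4 h 4 min / OT 0 h 0 min.
Totals: regular 36 h 11 min, overtime 3 h 22 min.

Regular 36.18 hours, overtime 3.37 hours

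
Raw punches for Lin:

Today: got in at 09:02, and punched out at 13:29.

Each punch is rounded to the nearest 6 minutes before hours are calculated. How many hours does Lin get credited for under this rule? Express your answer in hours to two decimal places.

4.50 hours

Today: in 09:02→09:00, out 13:29→13:30; 4 h 30 min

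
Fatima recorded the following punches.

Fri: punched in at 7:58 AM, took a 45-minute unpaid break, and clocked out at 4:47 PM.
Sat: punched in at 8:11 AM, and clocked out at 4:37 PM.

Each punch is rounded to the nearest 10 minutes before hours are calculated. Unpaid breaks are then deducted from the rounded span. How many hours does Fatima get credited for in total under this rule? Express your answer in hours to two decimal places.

16.58 hours

Fri: in 7:58 AM→8:00 AM, out 4:47 PM→4:50 PM; 8 h 50 min − 45 min = 8 h 5 min
Sat: in 8:11 AM→8:10 AM, out 4:37 PM→4:40 PM; 8 h 30 min
Total credited: 16 h 35 min.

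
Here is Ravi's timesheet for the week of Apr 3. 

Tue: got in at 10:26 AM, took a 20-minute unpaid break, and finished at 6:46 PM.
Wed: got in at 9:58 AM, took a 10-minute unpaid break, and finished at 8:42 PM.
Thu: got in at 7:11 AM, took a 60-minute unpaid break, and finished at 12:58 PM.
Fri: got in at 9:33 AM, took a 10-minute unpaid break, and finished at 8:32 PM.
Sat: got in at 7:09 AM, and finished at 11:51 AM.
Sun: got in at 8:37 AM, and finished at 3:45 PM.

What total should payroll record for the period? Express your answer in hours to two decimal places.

Tue: 10:26 AM–6:46 PM = 8 h 20 min; less 20 min break → 8 h 0 min
Wed: 9:58 AM–8:42 PM = 10 h 44 min; less 10 min break → 10 h 34 min
Thu: 7:11 AM–12:58 PM = 5 h 47 min; less 60 min break → 4 h 47 min
Fri: 9:33 AM–8:32 PM = 10 h 59 min; less 10 min break → 10 h 49 min
Sat: 7:09 AM–11:51 AM = 4 h 42 min
Sun: 8:37 AM–3:45 PM = 7 h 8 min
Total: 8 h 0 min + 10 h 34 min + 4 h 47 min + 10 h 49 min + 4 h 42 min + 7 h 8 min = 46 h 0 min.

46.00 hours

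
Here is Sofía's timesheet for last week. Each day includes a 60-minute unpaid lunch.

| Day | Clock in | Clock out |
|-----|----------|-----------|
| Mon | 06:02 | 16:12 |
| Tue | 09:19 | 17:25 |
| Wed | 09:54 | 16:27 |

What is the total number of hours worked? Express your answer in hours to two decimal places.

Mon: 06:02–16:12 = 10 h 10 min; less 60 min break → 9 h 10 min
Tue: 09:19–17:25 = 8 h 6 min; less 60 min break → 7 h 6 min
Wed: 09:54–16:27 = 6 h 33 min; less 60 min break → 5 h 33 min
Total: 9 h 10 min + 7 h 6 min + 5 h 33 min = 21 h 49 min.

21.82 hours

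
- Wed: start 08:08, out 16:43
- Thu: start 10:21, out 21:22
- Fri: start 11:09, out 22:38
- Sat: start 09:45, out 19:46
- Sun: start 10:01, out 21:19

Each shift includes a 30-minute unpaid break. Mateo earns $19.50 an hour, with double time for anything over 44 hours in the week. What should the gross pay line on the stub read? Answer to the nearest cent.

Wed: 08:08–16:43 = 8 h 35 min; less 30 min break → 8 h 5 min
Thu: 10:21–21:22 = 11 h 1 min; less 30 min break → 10 h 31 min
Fri: 11:09–22:38 = 11 h 29 min; less 30 min break → 10 h 59 min
Sat: 09:45–19:46 = 10 h 1 min; less 30 min break → 9 h 31 min
Sun: 10:01–21:19 = 11 h 18 min; less 30 min break → 10 h 48 min
Total worked: 49 h 54 min = 2994 min.
Regular 44 h 0 min = 2640 min at $19.50/h; overtime 5 h 54 min = 354 min at $39.00/h.
Pay = (2640 × $19.50 + 354 × $39.00) ÷ 60 = $1088.10.

$1088.10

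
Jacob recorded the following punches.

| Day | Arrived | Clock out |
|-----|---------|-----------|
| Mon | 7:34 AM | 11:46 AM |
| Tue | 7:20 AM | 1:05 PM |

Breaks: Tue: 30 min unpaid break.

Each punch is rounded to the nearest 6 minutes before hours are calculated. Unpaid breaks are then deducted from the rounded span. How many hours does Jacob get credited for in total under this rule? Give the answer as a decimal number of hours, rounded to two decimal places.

9.50 hours

Mon: in 7:34 AM→7:36 AM, out 11:46 AM→11:48 AM; 4 h 12 min
Tue: in 7:20 AM→7:18 AM, out 1:05 PM→1:06 PM; 5 h 48 min − 30 min = 5 h 18 min
Total credited: 9 h 30 min.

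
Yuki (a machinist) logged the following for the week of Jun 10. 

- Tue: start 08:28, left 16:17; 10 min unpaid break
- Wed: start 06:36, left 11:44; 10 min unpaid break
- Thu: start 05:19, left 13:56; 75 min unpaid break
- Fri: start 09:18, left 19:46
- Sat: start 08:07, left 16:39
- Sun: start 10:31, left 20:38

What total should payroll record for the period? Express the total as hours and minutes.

49 h 6 min

Tue: 08:28–16:17 = 7 h 49 min; less 10 min break → 7 h 39 min
Wed: 06:36–11:44 = 5 h 8 min; less 10 min break → 4 h 58 min
Thu: 05:19–13:56 = 8 h 37 min; less 75 min break → 7 h 22 min
Fri: 09:18–19:46 = 10 h 28 min
Sat: 08:07–16:39 = 8 h 32 min
Sun: 10:31–20:38 = 10 h 7 min
Total: 7 h 39 min + 4 h 58 min + 7 h 22 min + 10 h 28 min + 8 h 32 min + 10 h 7 min = 49 h 6 min.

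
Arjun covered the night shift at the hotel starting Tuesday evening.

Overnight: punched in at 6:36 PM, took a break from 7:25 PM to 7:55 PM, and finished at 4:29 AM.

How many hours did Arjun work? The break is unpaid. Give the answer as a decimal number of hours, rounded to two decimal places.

9.38 hours

Overnight: 6:36 PM → midnight = 5 h 24 min; midnight → 4:29 AM = 4 h 29 min; span 9 h 53 min; less 30 min break → 9 h 23 min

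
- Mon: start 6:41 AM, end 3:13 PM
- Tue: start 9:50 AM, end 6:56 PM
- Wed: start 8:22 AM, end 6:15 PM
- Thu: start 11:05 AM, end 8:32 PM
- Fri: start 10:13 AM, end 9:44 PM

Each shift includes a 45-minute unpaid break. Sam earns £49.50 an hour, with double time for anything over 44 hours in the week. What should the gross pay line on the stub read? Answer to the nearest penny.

£2250.60

Mon: 6:41 AM–3:13 PM = 8 h 32 min; less 45 min break → 7 h 47 min
Tue: 9:50 AM–6:56 PM = 9 h 6 min; less 45 min break → 8 h 21 min
Wed: 8:22 AM–6:15 PM = 9 h 53 min; less 45 min break → 9 h 8 min
Thu: 11:05 AM–8:32 PM = 9 h 27 min; less 45 min break → 8 h 42 min
Fri: 10:13 AM–9:44 PM = 11 h 31 min; less 45 min break → 10 h 46 min
Total worked: 44 h 44 min = 2684 min.
Regular 44 h 0 min = 2640 min at £49.50/h; overtime 0 h 44 min = 44 min at £99.00/h.
Pay = (2640 × £49.50 + 44 × £99.00) ÷ 60 = £2250.60.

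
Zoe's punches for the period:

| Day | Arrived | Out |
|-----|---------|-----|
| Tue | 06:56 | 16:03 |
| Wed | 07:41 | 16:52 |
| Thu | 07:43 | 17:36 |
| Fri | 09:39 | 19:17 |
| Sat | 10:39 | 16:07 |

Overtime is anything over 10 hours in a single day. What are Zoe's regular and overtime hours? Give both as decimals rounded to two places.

Tue: 06:56–16:03 = 9 h 7 min
Wed: 07:41–16:52 = 9 h 11 min
Thu: 07:43–17:36 = 9 h 53 min
Fri: 09:39–19:17 = 9 h 38 min
Sat: 10:39–16:07 = 5 h 28 min
Tue reg 9 h 7 min / OT 0 h 0 min; Wed reg 9 h 11 min / OT 0 h 0 min; Thu reg 9 h 53 min / OT 0 h 0 min; Fri reg 9 h 38 min / OT 0 h 0 min; Sat reg 5 h 28 min / OT 0 h 0 min.
Totals: regular 43 h 17 min, overtime 0 h 0 min.

Regular 43.28 hours, overtime 0.00 hours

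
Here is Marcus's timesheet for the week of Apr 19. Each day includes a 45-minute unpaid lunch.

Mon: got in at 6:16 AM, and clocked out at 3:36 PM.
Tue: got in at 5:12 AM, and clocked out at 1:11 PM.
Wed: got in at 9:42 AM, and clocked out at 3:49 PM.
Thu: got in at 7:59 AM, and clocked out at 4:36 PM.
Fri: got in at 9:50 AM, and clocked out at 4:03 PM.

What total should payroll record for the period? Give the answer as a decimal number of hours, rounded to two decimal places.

34.52 hours

Mon: 6:16 AM–3:36 PM = 9 h 20 min; less 45 min break → 8 h 35 min
Tue: 5:12 AM–1:11 PM = 7 h 59 min; less 45 min break → 7 h 14 min
Wed: 9:42 AM–3:49 PM = 6 h 7 min; less 45 min break → 5 h 22 min
Thu: 7:59 AM–4:36 PM = 8 h 37 min; less 45 min break → 7 h 52 min
Fri: 9:50 AM–4:03 PM = 6 h 13 min; less 45 min break → 5 h 28 min
Total: 8 h 35 min + 7 h 14 min + 5 h 22 min + 7 h 52 min + 5 h 28 min = 34 h 31 min.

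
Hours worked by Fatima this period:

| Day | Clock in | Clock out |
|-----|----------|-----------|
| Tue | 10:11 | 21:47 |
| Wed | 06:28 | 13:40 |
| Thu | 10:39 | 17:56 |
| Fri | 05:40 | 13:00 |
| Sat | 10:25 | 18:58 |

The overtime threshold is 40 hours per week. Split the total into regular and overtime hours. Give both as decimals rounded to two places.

Tue: 10:11–21:47 = 11 h 36 min
Wed: 06:28–13:40 = 7 h 12 min
Thu: 10:39–17:56 = 7 h 17 min
Fri: 05:40–13:00 = 7 h 20 min
Sat: 10:25–18:58 = 8 h 33 min
Total worked: 41 h 58 min = 41.97 h.
Threshold 40 h → overtime 1 h 58 min, regular 40 h 0 min.

Regular 40.00 hours, overtime 1.97 hours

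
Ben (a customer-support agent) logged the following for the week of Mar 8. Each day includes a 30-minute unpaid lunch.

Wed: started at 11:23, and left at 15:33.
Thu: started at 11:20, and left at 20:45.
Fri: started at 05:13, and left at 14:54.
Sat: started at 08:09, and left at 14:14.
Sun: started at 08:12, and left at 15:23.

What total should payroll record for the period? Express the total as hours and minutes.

34 h 2 min

Wed: 11:23–15:33 = 4 h 10 min; less 30 min break → 3 h 40 min
Thu: 11:20–20:45 = 9 h 25 min; less 30 min break → 8 h 55 min
Fri: 05:13–14:54 = 9 h 41 min; less 30 min break → 9 h 11 min
Sat: 08:09–14:14 = 6 h 5 min; less 30 min break → 5 h 35 min
Sun: 08:12–15:23 = 7 h 11 min; less 30 min break → 6 h 41 min
Total: 3 h 40 min + 8 h 55 min + 9 h 11 min + 5 h 35 min + 6 h 41 min = 34 h 2 min.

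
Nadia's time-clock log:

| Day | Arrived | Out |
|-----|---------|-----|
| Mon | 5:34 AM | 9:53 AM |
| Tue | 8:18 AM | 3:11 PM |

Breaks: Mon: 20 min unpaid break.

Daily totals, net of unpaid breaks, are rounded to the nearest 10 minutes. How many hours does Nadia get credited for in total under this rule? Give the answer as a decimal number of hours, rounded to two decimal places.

Mon: 5:34 AM–9:53 AM = 4 h 19 min − 20 min = 3 h 59 min → rounds to 4 h 0 min
Tue: 8:18 AM–3:11 PM = 6 h 53 min → rounds to 6 h 50 min
Total credited: 10 h 50 min.

10.83 hours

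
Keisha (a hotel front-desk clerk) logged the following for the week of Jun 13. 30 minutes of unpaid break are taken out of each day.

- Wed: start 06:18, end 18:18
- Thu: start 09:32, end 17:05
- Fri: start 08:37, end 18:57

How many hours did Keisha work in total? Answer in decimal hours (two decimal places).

28.38 hours

Wed: 06:18–18:18 = 12 h 0 min; less 30 min break → 11 h 30 min
Thu: 09:32–17:05 = 7 h 33 min; less 30 min break → 7 h 3 min
Fri: 08:37–18:57 = 10 h 20 min; less 30 min break → 9 h 50 min
Total: 11 h 30 min + 7 h 3 min + 9 h 50 min = 28 h 23 min.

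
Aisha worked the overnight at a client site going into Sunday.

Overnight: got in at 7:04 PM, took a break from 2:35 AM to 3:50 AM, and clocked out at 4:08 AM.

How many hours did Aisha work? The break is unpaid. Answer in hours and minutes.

7 h 49 min

Overnight: 7:04 PM → midnight = 4 h 56 min; midnight → 4:08 AM = 4 h 8 min; span 9 h 4 min; less 75 min break → 7 h 49 min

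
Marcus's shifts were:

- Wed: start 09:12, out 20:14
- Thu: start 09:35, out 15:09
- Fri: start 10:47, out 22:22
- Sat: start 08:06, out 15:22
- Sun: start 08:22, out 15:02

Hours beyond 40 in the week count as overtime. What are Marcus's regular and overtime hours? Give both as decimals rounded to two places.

Wed: 09:12–20:14 = 11 h 2 min
Thu: 09:35–15:09 = 5 h 34 min
Fri: 10:47–22:22 = 11 h 35 min
Sat: 08:06–15:22 = 7 h 16 min
Sun: 08:22–15:02 = 6 h 40 min
Total worked: 42 h 7 min = 42.12 h.
Threshold 40 h → overtime 2 h 7 min, regular 40 h 0 min.

Regular 40.00 hours, overtime 2.12 hours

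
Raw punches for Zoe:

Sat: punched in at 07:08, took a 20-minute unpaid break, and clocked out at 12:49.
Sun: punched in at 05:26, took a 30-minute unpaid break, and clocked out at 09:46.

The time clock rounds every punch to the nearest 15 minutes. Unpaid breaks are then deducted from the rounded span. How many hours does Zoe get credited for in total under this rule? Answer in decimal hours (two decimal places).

8.92 hours

Sat: in 07:08→07:15, out 12:49→12:45; 5 h 30 min − 20 min = 5 h 10 min
Sun: in 05:26→05:30, out 09:46→09:45; 4 h 15 min − 30 min = 3 h 45 min
Total credited: 8 h 55 min.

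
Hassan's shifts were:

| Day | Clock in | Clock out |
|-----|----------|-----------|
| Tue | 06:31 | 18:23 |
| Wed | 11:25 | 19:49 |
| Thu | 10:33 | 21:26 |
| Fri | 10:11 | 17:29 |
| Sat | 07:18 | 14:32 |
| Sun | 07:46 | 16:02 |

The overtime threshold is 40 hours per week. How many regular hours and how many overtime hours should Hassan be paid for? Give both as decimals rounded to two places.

Regular 40.00 hours, overtime 13.95 hours

Tue: 06:31–18:23 = 11 h 52 min
Wed: 11:25–19:49 = 8 h 24 min
Thu: 10:33–21:26 = 10 h 53 min
Fri: 10:11–17:29 = 7 h 18 min
Sat: 07:18–14:32 = 7 h 14 min
Sun: 07:46–16:02 = 8 h 16 min
Total worked: 53 h 57 min = 53.95 h.
Threshold 40 h → overtime 13 h 57 min, regular 40 h 0 min.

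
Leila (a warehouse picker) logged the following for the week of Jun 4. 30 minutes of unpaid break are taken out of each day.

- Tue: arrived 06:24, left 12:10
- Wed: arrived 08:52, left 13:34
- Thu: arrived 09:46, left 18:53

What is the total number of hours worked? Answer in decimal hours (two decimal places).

18.08 hours

Tue: 06:24–12:10 = 5 h 46 min; less 30 min break → 5 h 16 min
Wed: 08:52–13:34 = 4 h 42 min; less 30 min break → 4 h 12 min
Thu: 09:46–18:53 = 9 h 7 min; less 30 min break → 8 h 37 min
Total: 5 h 16 min + 4 h 12 min + 8 h 37 min = 18 h 5 min.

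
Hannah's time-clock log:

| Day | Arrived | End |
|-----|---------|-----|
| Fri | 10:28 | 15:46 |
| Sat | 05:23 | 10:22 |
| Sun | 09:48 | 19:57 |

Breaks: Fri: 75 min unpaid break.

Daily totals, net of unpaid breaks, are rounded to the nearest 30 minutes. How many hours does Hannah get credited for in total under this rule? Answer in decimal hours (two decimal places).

19.00 hours

Fri: 10:28–15:46 = 5 h 18 min − 75 min = 4 h 3 min → rounds to 4 h 0 min
Sat: 05:23–10:22 = 4 h 59 min → rounds to 5 h 0 min
Sun: 09:48–19:57 = 10 h 9 min → rounds to 10 h 0 min
Total credited: 19 h 0 min.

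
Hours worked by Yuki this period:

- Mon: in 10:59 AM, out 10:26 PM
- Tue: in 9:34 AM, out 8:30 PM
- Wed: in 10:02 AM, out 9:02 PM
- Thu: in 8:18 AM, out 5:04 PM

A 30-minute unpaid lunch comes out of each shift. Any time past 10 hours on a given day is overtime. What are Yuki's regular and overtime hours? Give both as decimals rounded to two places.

Mon: 10:59 AM–10:26 PM = 11 h 27 min; less 30 min break → 10 h 57 min
Tue: 9:34 AM–8:30 PM = 10 h 56 min; less 30 min break → 10 h 26 min
Wed: 10:02 AM–9:02 PM = 11 h 0 min; less 30 min break → 10 h 30 min
Thu: 8:18 AM–5:04 PM = 8 h 46 min; less 30 min break → 8 h 16 min
Mon reg 10 h 0 min / OT 0 h 57 min; Tue reg 10 h 0 min / OT 0 h 26 min; Wed reg 10 h 0 min / OT 0 h 30 min; Thu reg 8 h 16 min / OT 0 h 0 min.
Totals: regular 38 h 16 min, overtime 1 h 53 min.

Regular 38.27 hours, overtime 1.88 hours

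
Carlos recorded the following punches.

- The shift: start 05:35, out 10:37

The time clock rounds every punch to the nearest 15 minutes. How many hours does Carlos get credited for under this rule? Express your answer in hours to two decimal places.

The shift: in 05:35→05:30, out 10:37→10:30; 5 h 0 min

5.00 hours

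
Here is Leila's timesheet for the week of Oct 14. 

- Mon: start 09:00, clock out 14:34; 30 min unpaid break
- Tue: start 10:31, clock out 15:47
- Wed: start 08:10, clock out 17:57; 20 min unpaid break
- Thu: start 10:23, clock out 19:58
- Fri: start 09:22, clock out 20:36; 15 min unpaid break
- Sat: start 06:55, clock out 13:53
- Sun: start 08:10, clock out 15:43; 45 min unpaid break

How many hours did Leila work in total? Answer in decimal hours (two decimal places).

Mon: 09:00–14:34 = 5 h 34 min; less 30 min break → 5 h 4 min
Tue: 10:31–15:47 = 5 h 16 min
Wed: 08:10–17:57 = 9 h 47 min; less 20 min break → 9 h 27 min
Thu: 10:23–19:58 = 9 h 35 min
Fri: 09:22–20:36 = 11 h 14 min; less 15 min break → 10 h 59 min
Sat: 06:55–13:53 = 6 h 58 min
Sun: 08:10–15:43 = 7 h 33 min; less 45 min break → 6 h 48 min
Total: 5 h 4 min + 5 h 16 min + 9 h 27 min + 9 h 35 min + 10 h 59 min + 6 h 58 min + 6 h 48 min = 54 h 7 min.

54.12 hours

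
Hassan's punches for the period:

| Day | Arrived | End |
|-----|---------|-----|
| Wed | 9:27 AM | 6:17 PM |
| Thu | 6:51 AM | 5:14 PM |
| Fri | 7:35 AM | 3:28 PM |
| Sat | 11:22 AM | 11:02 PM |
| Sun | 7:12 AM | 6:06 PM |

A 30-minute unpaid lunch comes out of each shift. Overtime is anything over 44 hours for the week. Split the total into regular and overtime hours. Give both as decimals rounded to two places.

Regular 44.00 hours, overtime 3.17 hours

Wed: 9:27 AM–6:17 PM = 8 h 50 min; less 30 min break → 8 h 20 min
Thu: 6:51 AM–5:14 PM = 10 h 23 min; less 30 min break → 9 h 53 min
Fri: 7:35 AM–3:28 PM = 7 h 53 min; less 30 min break → 7 h 23 min
Sat: 11:22 AM–11:02 PM = 11 h 40 min; less 30 min break → 11 h 10 min
Sun: 7:12 AM–6:06 PM = 10 h 54 min; less 30 min break → 10 h 24 min
Total worked: 47 h 10 min = 47.17 h.
Threshold 44 h → overtime 3 h 10 min, regular 44 h 0 min.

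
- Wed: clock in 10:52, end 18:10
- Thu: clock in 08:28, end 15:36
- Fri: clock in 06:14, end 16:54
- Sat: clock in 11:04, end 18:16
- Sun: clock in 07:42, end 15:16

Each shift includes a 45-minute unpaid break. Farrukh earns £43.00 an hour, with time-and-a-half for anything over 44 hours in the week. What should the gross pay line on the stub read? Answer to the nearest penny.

Wed: 10:52–18:10 = 7 h 18 min; less 45 min break → 6 h 33 min
Thu: 08:28–15:36 = 7 h 8 min; less 45 min break → 6 h 23 min
Fri: 06:14–16:54 = 10 h 40 min; less 45 min break → 9 h 55 min
Sat: 11:04–18:16 = 7 h 12 min; less 45 min break → 6 h 27 min
Sun: 07:42–15:16 = 7 h 34 min; less 45 min break → 6 h 49 min
Total worked: 36 h 7 min = 2167 min.
Regular 36 h 7 min = 2167 min at £43.00/h; overtime 0 h 0 min = 0 min at £64.50/h.
Pay = (2167 × £43.00 + 0 × £64.50) ÷ 60 = £1553.02.

£1553.02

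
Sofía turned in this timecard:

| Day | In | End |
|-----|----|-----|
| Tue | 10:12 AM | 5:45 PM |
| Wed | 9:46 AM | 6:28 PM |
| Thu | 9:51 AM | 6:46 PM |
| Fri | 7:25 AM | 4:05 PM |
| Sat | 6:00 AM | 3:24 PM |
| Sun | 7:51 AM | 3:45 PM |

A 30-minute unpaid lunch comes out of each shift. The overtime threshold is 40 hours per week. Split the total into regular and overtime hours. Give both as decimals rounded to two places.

Regular 40.00 hours, overtime 8.13 hours

Tue: 10:12 AM–5:45 PM = 7 h 33 min; less 30 min break → 7 h 3 min
Wed: 9:46 AM–6:28 PM = 8 h 42 min; less 30 min break → 8 h 12 min
Thu: 9:51 AM–6:46 PM = 8 h 55 min; less 30 min break → 8 h 25 min
Fri: 7:25 AM–4:05 PM = 8 h 40 min; less 30 min break → 8 h 10 min
Sat: 6:00 AM–3:24 PM = 9 h 24 min; less 30 min break → 8 h 54 min
Sun: 7:51 AM–3:45 PM = 7 h 54 min; less 30 min break → 7 h 24 min
Total worked: 48 h 8 min = 48.13 h.
Threshold 40 h → overtime 8 h 8 min, regular 40 h 0 min.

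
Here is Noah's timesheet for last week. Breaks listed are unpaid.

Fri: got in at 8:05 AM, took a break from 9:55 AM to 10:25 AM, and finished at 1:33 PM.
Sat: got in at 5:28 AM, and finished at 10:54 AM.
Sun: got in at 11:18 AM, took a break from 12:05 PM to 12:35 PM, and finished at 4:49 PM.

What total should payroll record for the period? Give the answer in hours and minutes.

15 h 25 min

Fri: 8:05 AM–1:33 PM = 5 h 28 min; less 30 min break → 4 h 58 min
Sat: 5:28 AM–10:54 AM = 5 h 26 min
Sun: 11:18 AM–4:49 PM = 5 h 31 min; less 30 min break → 5 h 1 min
Total: 4 h 58 min + 5 h 26 min + 5 h 1 min = 15 h 25 min.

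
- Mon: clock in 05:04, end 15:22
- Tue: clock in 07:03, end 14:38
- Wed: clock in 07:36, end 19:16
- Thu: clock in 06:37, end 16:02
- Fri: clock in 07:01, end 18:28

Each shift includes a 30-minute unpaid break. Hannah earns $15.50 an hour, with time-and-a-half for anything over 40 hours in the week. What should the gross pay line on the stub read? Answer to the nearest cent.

$804.06

Mon: 05:04–15:22 = 10 h 18 min; less 30 min break → 9 h 48 min
Tue: 07:03–14:38 = 7 h 35 min; less 30 min break → 7 h 5 min
Wed: 07:36–19:16 = 11 h 40 min; less 30 min break → 11 h 10 min
Thu: 06:37–16:02 = 9 h 25 min; less 30 min break → 8 h 55 min
Fri: 07:01–18:28 = 11 h 27 min; less 30 min break → 10 h 57 min
Total worked: 47 h 55 min = 2875 min.
Regular 40 h 0 min = 2400 min at $15.50/h; overtime 7 h 55 min = 475 min at $23.25/h.
Pay = (2400 × $15.50 + 475 × $23.25) ÷ 60 = $804.06.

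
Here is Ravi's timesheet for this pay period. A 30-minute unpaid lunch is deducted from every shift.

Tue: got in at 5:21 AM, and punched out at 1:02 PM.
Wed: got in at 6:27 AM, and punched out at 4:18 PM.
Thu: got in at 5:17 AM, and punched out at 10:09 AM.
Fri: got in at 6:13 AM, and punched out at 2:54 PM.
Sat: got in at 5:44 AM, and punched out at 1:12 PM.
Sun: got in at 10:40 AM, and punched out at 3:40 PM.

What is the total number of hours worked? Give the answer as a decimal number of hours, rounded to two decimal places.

Tue: 5:21 AM–1:02 PM = 7 h 41 min; less 30 min break → 7 h 11 min
Wed: 6:27 AM–4:18 PM = 9 h 51 min; less 30 min break → 9 h 21 min
Thu: 5:17 AM–10:09 AM = 4 h 52 min; less 30 min break → 4 h 22 min
Fri: 6:13 AM–2:54 PM = 8 h 41 min; less 30 min break → 8 h 11 min
Sat: 5:44 AM–1:12 PM = 7 h 28 min; less 30 min break → 6 h 58 min
Sun: 10:40 AM–3:40 PM = 5 h 0 min; less 30 min break → 4 h 30 min
Total: 7 h 11 min + 9 h 21 min + 4 h 22 min + 8 h 11 min + 6 h 58 min + 4 h 30 min = 40 h 33 min.

40.55 hours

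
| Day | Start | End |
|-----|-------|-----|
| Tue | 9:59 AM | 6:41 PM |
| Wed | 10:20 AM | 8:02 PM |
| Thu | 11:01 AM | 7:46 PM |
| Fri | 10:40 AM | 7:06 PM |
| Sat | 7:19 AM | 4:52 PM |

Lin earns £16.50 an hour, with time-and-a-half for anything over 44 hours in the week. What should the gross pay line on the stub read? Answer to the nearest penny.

£754.05

Tue: 9:59 AM–6:41 PM = 8 h 42 min
Wed: 10:20 AM–8:02 PM = 9 h 42 min
Thu: 11:01 AM–7:46 PM = 8 h 45 min
Fri: 10:40 AM–7:06 PM = 8 h 26 min
Sat: 7:19 AM–4:52 PM = 9 h 33 min
Total worked: 45 h 8 min = 2708 min.
Regular 44 h 0 min = 2640 min at £16.50/h; overtime 1 h 8 min = 68 min at £24.75/h.
Pay = (2640 × £16.50 + 68 × £24.75) ÷ 60 = £754.05.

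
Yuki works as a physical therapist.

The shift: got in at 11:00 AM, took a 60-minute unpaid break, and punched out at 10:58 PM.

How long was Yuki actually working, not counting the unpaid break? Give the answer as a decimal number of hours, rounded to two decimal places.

10.97 hours

The shift: 11:00 AM–10:58 PM = 11 h 58 min; less 60 min break → 10 h 58 min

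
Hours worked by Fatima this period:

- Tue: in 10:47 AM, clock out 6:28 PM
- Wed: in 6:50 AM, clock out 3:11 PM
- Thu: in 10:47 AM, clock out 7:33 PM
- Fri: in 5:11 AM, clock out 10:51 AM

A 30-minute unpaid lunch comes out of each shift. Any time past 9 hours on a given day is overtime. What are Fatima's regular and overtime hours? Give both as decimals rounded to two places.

Tue: 10:47 AM–6:28 PM = 7 h 41 min; less 30 min break → 7 h 11 min
Wed: 6:50 AM–3:11 PM = 8 h 21 min; less 30 min break → 7 h 51 min
Thu: 10:47 AM–7:33 PM = 8 h 46 min; less 30 min break → 8 h 16 min
Fri: 5:11 AM–10:51 AM = 5 h 40 min; less 30 min break → 5 h 10 min
Tue reg 7 h 11 min / OT 0 h 0 min; Wed reg 7 h 51 min / OT 0 h 0 min; Thu reg 8 h 16 min / OT 0 h 0 min; Fri reg 5 h 10 min / OT 0 h 0 min.
Totals: regular 28 h 28 min, overtime 0 h 0 min.

Regular 28.47 hours, overtime 0.00 hours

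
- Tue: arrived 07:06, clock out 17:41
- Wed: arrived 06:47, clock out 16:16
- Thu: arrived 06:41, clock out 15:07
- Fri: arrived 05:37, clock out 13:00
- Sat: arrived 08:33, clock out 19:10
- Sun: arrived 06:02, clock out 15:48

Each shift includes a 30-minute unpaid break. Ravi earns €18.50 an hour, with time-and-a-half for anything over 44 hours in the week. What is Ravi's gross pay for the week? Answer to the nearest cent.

€1071.15

Tue: 07:06–17:41 = 10 h 35 min; less 30 min break → 10 h 5 min
Wed: 06:47–16:16 = 9 h 29 min; less 30 min break → 8 h 59 min
Thu: 06:41–15:07 = 8 h 26 min; less 30 min break → 7 h 56 min
Fri: 05:37–13:00 = 7 h 23 min; less 30 min break → 6 h 53 min
Sat: 08:33–19:10 = 10 h 37 min; less 30 min break → 10 h 7 min
Sun: 06:02–15:48 = 9 h 46 min; less 30 min break → 9 h 16 min
Total worked: 53 h 16 min = 3196 min.
Regular 44 h 0 min = 2640 min at €18.50/h; overtime 9 h 16 min = 556 min at €27.75/h.
Pay = (2640 × €18.50 + 556 × €27.75) ÷ 60 = €1071.15.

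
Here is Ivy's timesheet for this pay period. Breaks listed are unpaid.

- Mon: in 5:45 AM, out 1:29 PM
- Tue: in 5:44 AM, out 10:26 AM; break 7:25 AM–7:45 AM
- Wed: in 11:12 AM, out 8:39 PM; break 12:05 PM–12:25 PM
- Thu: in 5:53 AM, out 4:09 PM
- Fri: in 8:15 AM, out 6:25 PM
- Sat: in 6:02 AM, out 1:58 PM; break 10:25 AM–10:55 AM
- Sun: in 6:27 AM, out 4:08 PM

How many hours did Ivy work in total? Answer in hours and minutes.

58 h 46 min

Mon: 5:45 AM–1:29 PM = 7 h 44 min
Tue: 5:44 AM–10:26 AM = 4 h 42 min; less 20 min break → 4 h 22 min
Wed: 11:12 AM–8:39 PM = 9 h 27 min; less 20 min break → 9 h 7 min
Thu: 5:53 AM–4:09 PM = 10 h 16 min
Fri: 8:15 AM–6:25 PM = 10 h 10 min
Sat: 6:02 AM–1:58 PM = 7 h 56 min; less 30 min break → 7 h 26 min
Sun: 6:27 AM–4:08 PM = 9 h 41 min
Total: 7 h 44 min + 4 h 22 min + 9 h 7 min + 10 h 16 min + 10 h 10 min + 7 h 26 min + 9 h 41 min = 58 h 46 min.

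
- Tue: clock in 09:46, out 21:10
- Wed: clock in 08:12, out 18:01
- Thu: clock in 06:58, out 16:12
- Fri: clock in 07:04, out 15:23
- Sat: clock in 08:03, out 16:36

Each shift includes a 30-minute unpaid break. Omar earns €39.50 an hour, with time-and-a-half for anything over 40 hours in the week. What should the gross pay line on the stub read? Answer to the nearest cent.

Tue: 09:46–21:10 = 11 h 24 min; less 30 min break → 10 h 54 min
Wed: 08:12–18:01 = 9 h 49 min; less 30 min break → 9 h 19 min
Thu: 06:58–16:12 = 9 h 14 min; less 30 min break → 8 h 44 min
Fri: 07:04–15:23 = 8 h 19 min; less 30 min break → 7 h 49 min
Sat: 08:03–16:36 = 8 h 33 min; less 30 min break → 8 h 3 min
Total worked: 44 h 49 min = 2689 min.
Regular 40 h 0 min = 2400 min at €39.50/h; overtime 4 h 49 min = 289 min at €59.25/h.
Pay = (2400 × €39.50 + 289 × €59.25) ÷ 60 = €1865.39.

€1865.39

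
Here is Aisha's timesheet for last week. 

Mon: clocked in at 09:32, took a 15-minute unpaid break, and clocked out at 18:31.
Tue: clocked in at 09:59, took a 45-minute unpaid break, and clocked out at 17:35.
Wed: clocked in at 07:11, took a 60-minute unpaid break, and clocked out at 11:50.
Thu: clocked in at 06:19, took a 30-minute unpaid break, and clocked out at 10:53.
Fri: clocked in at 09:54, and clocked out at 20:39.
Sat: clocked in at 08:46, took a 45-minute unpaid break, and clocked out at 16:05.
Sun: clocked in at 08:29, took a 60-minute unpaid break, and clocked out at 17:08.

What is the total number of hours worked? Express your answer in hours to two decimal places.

Mon: 09:32–18:31 = 8 h 59 min; less 15 min break → 8 h 44 min
Tue: 09:59–17:35 = 7 h 36 min; less 45 min break → 6 h 51 min
Wed: 07:11–11:50 = 4 h 39 min; less 60 min break → 3 h 39 min
Thu: 06:19–10:53 = 4 h 34 min; less 30 min break → 4 h 4 min
Fri: 09:54–20:39 = 10 h 45 min
Sat: 08:46–16:05 = 7 h 19 min; less 45 min break → 6 h 34 min
Sun: 08:29–17:08 = 8 h 39 min; less 60 min break → 7 h 39 min
Total: 8 h 44 min + 6 h 51 min + 3 h 39 min + 4 h 4 min + 10 h 45 min + 6 h 34 min + 7 h 39 min = 48 h 16 min.

48.27 hours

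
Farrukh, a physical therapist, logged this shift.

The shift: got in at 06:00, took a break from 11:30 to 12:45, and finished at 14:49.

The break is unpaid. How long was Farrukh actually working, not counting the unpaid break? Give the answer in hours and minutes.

7 h 34 min

The shift: 06:00–14:49 = 8 h 49 min; less 75 min break → 7 h 34 min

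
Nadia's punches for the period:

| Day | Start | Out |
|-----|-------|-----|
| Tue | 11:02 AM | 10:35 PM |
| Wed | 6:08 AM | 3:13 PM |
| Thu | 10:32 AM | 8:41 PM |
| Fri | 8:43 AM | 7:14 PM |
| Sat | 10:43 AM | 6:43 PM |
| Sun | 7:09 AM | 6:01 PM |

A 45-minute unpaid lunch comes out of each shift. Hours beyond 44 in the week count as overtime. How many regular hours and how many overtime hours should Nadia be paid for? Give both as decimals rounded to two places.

Tue: 11:02 AM–10:35 PM = 11 h 33 min; less 45 min break → 10 h 48 min
Wed: 6:08 AM–3:13 PM = 9 h 5 min; less 45 min break → 8 h 20 min
Thu: 10:32 AM–8:41 PM = 10 h 9 min; less 45 min break → 9 h 24 min
Fri: 8:43 AM–7:14 PM = 10 h 31 min; less 45 min break → 9 h 46 min
Sat: 10:43 AM–6:43 PM = 8 h 0 min; less 45 min break → 7 h 15 min
Sun: 7:09 AM–6:01 PM = 10 h 52 min; less 45 min break → 10 h 7 min
Total worked: 55 h 40 min = 55.67 h.
Threshold 44 h → overtime 11 h 40 min, regular 44 h 0 min.

Regular 44.00 hours, overtime 11.67 hours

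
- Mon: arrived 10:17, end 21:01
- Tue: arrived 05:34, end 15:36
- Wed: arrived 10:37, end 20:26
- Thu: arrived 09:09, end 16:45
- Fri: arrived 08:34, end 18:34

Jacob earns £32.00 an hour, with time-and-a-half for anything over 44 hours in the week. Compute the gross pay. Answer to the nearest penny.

Mon: 10:17–21:01 = 10 h 44 min
Tue: 05:34–15:36 = 10 h 2 min
Wed: 10:37–20:26 = 9 h 49 min
Thu: 09:09–16:45 = 7 h 36 min
Fri: 08:34–18:34 = 10 h 0 min
Total worked: 48 h 11 min = 2891 min.
Regular 44 h 0 min = 2640 min at £32.00/h; overtime 4 h 11 min = 251 min at £48.00/h.
Pay = (2640 × £32.00 + 251 × £48.00) ÷ 60 = £1608.80.

£1608.80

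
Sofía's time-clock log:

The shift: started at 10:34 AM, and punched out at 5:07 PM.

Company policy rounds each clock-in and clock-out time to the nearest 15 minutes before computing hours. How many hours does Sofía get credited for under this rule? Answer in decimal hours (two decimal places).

6.50 hours

The shift: in 10:34 AM→10:30 AM, out 5:07 PM→5:00 PM; 6 h 30 min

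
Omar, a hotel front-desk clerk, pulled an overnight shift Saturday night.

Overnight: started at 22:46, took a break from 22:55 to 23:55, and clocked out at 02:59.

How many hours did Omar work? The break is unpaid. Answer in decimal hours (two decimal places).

Overnight: 22:46 → midnight = 1 h 14 min; midnight → 02:59 = 2 h 59 min; span 4 h 13 min; less 60 min break → 3 h 13 min

3.22 hours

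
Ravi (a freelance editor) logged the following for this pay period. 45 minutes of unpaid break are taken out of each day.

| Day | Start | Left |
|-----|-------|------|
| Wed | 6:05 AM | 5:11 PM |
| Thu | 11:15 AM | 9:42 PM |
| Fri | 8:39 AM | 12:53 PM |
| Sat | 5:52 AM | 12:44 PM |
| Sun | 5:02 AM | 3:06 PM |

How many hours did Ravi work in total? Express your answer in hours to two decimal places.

38.97 hours

Wed: 6:05 AM–5:11 PM = 11 h 6 min; less 45 min break → 10 h 21 min
Thu: 11:15 AM–9:42 PM = 10 h 27 min; less 45 min break → 9 h 42 min
Fri: 8:39 AM–12:53 PM = 4 h 14 min; less 45 min break → 3 h 29 min
Sat: 5:52 AM–12:44 PM = 6 h 52 min; less 45 min break → 6 h 7 min
Sun: 5:02 AM–3:06 PM = 10 h 4 min; less 45 min break → 9 h 19 min
Total: 10 h 21 min + 9 h 42 min + 3 h 29 min + 6 h 7 min + 9 h 19 min = 38 h 58 min.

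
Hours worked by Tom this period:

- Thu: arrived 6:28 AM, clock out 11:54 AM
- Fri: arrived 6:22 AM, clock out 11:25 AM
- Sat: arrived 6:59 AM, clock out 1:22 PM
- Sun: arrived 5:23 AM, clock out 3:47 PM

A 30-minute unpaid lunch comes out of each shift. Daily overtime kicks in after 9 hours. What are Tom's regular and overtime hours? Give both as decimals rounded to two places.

Thu: 6:28 AM–11:54 AM = 5 h 26 min; less 30 min break → 4 h 56 min
Fri: 6:22 AM–11:25 AM = 5 h 3 min; less 30 min break → 4 h 33 min
Sat: 6:59 AM–1:22 PM = 6 h 23 min; less 30 min break → 5 h 53 min
Sun: 5:23 AM–3:47 PM = 10 h 24 min; less 30 min break → 9 h 54 min
Thu reg 4 h 56 min / OT 0 h 0 min; Fri reg 4 h 33 min / OT 0 h 0 min; Sat reg 5 h 53 min / OT 0 h 0 min; Sun reg 9 h 0 min / OT 0 h 54 min.
Totals: regular 24 h 22 min, overtime 0 h 54 min.

Regular 24.37 hours, overtime 0.90 hours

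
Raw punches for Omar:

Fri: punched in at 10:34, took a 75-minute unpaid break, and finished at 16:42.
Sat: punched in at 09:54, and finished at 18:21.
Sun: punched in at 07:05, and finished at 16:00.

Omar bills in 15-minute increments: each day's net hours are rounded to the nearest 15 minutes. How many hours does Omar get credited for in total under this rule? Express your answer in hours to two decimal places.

Fri: 10:34–16:42 = 6 h 8 min − 75 min = 4 h 53 min → rounds to 5 h 0 min
Sat: 09:54–18:21 = 8 h 27 min → rounds to 8 h 30 min
Sun: 07:05–16:00 = 8 h 55 min → rounds to 9 h 0 min
Total credited: 22 h 30 min.

22.50 hours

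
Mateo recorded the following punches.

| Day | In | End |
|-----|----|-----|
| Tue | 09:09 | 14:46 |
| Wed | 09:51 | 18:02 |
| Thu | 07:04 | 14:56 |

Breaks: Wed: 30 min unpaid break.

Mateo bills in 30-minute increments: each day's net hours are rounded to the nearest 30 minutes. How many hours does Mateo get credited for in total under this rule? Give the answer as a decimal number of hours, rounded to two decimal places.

Tue: 09:09–14:46 = 5 h 37 min → rounds to 5 h 30 min
Wed: 09:51–18:02 = 8 h 11 min − 30 min = 7 h 41 min → rounds to 7 h 30 min
Thu: 07:04–14:56 = 7 h 52 min → rounds to 8 h 0 min
Total credited: 21 h 0 min.

21.00 hours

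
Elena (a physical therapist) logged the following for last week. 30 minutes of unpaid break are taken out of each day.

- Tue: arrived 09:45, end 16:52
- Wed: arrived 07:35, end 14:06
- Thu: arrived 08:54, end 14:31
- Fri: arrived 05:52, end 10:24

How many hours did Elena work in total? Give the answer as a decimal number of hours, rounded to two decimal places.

21.78 hours

Tue: 09:45–16:52 = 7 h 7 min; less 30 min break → 6 h 37 min
Wed: 07:35–14:06 = 6 h 31 min; less 30 min break → 6 h 1 min
Thu: 08:54–14:31 = 5 h 37 min; less 30 min break → 5 h 7 min
Fri: 05:52–10:24 = 4 h 32 min; less 30 min break → 4 h 2 min
Total: 6 h 37 min + 6 h 1 min + 5 h 7 min + 4 h 2 min = 21 h 47 min.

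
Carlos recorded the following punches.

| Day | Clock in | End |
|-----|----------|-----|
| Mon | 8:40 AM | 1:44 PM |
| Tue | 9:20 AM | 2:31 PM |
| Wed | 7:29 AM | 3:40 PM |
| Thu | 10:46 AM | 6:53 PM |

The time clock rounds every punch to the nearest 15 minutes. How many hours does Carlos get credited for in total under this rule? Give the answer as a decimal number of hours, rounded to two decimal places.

Mon: in 8:40 AM→8:45 AM, out 1:44 PM→1:45 PM; 5 h 0 min
Tue: in 9:20 AM→9:15 AM, out 2:31 PM→2:30 PM; 5 h 15 min
Wed: in 7:29 AM→7:30 AM, out 3:40 PM→3:45 PM; 8 h 15 min
Thu: in 10:46 AM→10:45 AM, out 6:53 PM→7:00 PM; 8 h 15 min
Total credited: 26 h 45 min.

26.75 hours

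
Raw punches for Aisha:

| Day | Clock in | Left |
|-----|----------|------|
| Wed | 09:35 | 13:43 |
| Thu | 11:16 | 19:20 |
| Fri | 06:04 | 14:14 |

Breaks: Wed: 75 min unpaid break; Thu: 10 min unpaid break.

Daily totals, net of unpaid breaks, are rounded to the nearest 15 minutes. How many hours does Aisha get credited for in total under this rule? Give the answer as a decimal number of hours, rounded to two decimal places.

Wed: 09:35–13:43 = 4 h 8 min − 75 min = 2 h 53 min → rounds to 3 h 0 min
Thu: 11:16–19:20 = 8 h 4 min − 10 min = 7 h 54 min → rounds to 8 h 0 min
Fri: 06:04–14:14 = 8 h 10 min → rounds to 8 h 15 min
Total credited: 19 h 15 min.

19.25 hours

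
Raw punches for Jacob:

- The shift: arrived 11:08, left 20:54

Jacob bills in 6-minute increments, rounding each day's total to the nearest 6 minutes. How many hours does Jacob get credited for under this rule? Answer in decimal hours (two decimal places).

The shift: 11:08–20:54 = 9 h 46 min → rounds to 9 h 48 min

9.80 hours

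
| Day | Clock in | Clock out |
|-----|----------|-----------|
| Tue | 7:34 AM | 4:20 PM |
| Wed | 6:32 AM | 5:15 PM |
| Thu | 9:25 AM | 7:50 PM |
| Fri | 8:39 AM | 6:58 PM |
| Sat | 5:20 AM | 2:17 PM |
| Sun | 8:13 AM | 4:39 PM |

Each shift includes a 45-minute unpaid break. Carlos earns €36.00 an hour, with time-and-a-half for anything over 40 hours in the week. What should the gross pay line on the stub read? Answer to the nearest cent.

Tue: 7:34 AM–4:20 PM = 8 h 46 min; less 45 min break → 8 h 1 min
Wed: 6:32 AM–5:15 PM = 10 h 43 min; less 45 min break → 9 h 58 min
Thu: 9:25 AM–7:50 PM = 10 h 25 min; less 45 min break → 9 h 40 min
Fri: 8:39 AM–6:58 PM = 10 h 19 min; less 45 min break → 9 h 34 min
Sat: 5:20 AM–2:17 PM = 8 h 57 min; less 45 min break → 8 h 12 min
Sun: 8:13 AM–4:39 PM = 8 h 26 min; less 45 min break → 7 h 41 min
Total worked: 53 h 6 min = 3186 min.
Regular 40 h 0 min = 2400 min at €36.00/h; overtime 13 h 6 min = 786 min at €54.00/h.
Pay = (2400 × €36.00 + 786 × €54.00) ÷ 60 = €2147.40.

€2147.40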